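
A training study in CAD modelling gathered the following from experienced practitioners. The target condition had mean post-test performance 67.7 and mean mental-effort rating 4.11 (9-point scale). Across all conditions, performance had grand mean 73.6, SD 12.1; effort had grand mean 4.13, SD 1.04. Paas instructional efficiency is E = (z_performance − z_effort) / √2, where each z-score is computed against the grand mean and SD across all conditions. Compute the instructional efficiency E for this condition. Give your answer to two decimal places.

z_performance = (67.7 − 73.6) / 12.1 = -5.9000 / 12.1 = -0.4876.
z_effort = (4.11 − 4.13) / 1.04 = -0.0200 / 1.04 = -0.0192.
z_P − z_E = -0.4876 − (-0.0192) = -0.4684.
E = -0.4684 / √2 = -0.4684 / 1.41421 = -0.3312 ≈ -0.33.

-0.33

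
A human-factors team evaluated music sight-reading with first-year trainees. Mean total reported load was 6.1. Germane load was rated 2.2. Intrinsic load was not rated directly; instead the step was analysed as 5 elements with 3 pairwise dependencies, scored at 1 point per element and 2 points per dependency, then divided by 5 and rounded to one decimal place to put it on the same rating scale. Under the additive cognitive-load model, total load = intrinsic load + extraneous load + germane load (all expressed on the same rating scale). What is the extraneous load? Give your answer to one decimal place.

1.7

Intrinsic (element-interactivity): (5 × 1 + 3 × 2) / 5 = 11 / 5 = 2.2000 → 2.2.
extraneous load = total − intrinsic − germane
             = 6.1 − 2.2 − 2.2 = 1.7.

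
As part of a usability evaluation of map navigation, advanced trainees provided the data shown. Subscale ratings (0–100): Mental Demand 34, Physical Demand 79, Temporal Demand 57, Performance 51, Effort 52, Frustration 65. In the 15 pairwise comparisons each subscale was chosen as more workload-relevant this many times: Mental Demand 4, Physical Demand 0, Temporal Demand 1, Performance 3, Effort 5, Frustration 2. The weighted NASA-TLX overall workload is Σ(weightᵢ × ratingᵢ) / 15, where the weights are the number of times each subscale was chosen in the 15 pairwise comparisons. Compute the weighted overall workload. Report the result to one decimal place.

49.1

The tallies are the weights (they sum to 15).
Weighted sum = 4·34 + 0·79 + 1·57 + 3·51 + 5·52 + 2·65
            = 136 + 0 + 57 + 153 + 260 + 130 = 736.
Overall workload = 736 / 15 = 49.0667 ≈ 49.1.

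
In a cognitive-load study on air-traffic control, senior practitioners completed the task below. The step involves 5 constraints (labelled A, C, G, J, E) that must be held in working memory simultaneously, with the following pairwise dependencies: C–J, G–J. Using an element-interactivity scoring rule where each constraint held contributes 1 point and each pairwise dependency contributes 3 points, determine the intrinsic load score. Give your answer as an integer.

Count of constraints held simultaneously: 5.
Count of pairwise dependencies listed: 2.
Element contribution: 5 × 1 = 5.
Interaction contribution: 2 × 3 = 6.
Intrinsic load = 5 + 6 = 11.

11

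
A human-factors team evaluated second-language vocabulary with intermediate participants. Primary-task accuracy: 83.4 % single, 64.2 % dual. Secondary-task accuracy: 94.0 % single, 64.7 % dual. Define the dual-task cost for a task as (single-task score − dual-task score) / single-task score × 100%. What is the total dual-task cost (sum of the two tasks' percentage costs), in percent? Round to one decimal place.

54.2

Primary cost = (83.4 − 64.2) / 83.4 × 100% = 23.0216%.
Secondary cost = (94.0 − 64.7) / 94.0 × 100% = 31.1702%.
Total = 23.0216% + 31.1702% = 54.1918% ≈ 54.2%.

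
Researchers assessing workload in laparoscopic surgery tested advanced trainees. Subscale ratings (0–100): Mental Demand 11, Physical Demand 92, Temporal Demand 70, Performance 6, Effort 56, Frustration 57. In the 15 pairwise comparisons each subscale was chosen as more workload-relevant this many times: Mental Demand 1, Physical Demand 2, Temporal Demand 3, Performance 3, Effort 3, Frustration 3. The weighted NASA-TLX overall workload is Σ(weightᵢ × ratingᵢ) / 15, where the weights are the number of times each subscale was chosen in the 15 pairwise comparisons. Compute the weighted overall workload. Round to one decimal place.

50.8

The tallies are the weights (they sum to 15).
Weighted sum = 1·11 + 2·92 + 3·70 + 3·6 + 3·56 + 3·57
            = 11 + 184 + 210 + 18 + 168 + 171 = 762.
Overall workload = 762 / 15 = 50.8000 ≈ 50.8.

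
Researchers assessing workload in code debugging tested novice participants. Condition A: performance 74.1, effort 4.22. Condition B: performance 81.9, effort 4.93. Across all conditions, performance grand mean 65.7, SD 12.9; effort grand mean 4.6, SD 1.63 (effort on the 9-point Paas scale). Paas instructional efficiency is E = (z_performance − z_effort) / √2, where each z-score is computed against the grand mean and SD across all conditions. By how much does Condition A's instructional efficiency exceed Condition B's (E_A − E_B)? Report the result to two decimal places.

Condition A: z_P = (74.1 − 65.7)/12.9 = 0.6512; z_E = (4.22 − 4.6)/1.63 = -0.2331; E_A = (0.6512 − (-0.2331))/√2 = 0.6253.
Condition B: z_P = (81.9 − 65.7)/12.9 = 1.2558; z_E = (4.93 − 4.6)/1.63 = 0.2025; E_B = (1.2558 − 0.2025)/√2 = 0.7448.
E_A − E_B = 0.6253 − 0.7448 = -0.1195 ≈ -0.12.

-0.12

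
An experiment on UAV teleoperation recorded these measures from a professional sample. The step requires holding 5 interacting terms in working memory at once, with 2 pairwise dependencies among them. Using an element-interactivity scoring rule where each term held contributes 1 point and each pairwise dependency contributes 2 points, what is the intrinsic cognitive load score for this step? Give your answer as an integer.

Element contribution: 5 × 1 = 5.
Interaction contribution: 2 × 2 = 4.
Intrinsic load = 5 + 4 = 9.

9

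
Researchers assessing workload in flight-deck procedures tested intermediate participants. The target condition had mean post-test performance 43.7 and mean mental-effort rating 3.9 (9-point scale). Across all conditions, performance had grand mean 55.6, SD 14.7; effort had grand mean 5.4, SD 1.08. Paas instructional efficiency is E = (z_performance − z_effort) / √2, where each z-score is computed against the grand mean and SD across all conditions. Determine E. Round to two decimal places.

z_performance = (43.7 − 55.6) / 14.7 = -11.9000 / 14.7 = -0.8095.
z_effort = (3.9 − 5.4) / 1.08 = -1.5000 / 1.08 = -1.3889.
z_P − z_E = -0.8095 − (-1.3889) = 0.5794.
E = 0.5794 / √2 = 0.5794 / 1.41421 = 0.4097 ≈ 0.41.

0.41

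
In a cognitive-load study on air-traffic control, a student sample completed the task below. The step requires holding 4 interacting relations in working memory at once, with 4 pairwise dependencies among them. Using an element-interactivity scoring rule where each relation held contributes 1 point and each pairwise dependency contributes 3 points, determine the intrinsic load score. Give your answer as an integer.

Element contribution: 4 × 1 = 4.
Interaction contribution: 4 × 3 = 12.
Intrinsic load = 4 + 12 = 16.

16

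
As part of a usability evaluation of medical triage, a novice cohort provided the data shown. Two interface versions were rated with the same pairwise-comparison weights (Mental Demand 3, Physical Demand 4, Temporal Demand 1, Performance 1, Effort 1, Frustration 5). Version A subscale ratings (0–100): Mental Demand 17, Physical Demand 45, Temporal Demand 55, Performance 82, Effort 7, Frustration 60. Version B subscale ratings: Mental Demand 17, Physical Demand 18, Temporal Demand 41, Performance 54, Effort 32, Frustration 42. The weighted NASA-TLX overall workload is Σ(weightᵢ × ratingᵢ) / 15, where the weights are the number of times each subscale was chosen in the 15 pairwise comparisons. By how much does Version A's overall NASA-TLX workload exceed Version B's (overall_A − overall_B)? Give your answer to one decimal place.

Version A weighted sum = 3·17 + 4·45 + 1·55 + 1·82 + 1·7 + 5·60 = 51 + 180 + 55 + 82 + 7 + 300 = 675; overall_A = 675/15 = 45.0000.
Version B weighted sum = 3·17 + 4·18 + 1·41 + 1·54 + 1·32 + 5·42 = 51 + 72 + 41 + 54 + 32 + 210 = 460; overall_B = 460/15 = 30.6667.
Difference = 45.0000 − 30.6667 = 14.3333 ≈ 14.3.

14.3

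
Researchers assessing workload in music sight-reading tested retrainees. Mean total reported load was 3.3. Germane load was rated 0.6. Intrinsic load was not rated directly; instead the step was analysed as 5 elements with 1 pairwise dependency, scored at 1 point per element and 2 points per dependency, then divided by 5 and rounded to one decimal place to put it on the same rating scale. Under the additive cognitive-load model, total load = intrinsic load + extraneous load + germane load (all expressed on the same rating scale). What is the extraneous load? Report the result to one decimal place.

1.3

Intrinsic (element-interactivity): (5 × 1 + 1 × 2) / 5 = 7 / 5 = 1.4000 → 1.4.
extraneous load = total − intrinsic − germane
             = 3.3 − 1.4 − 0.6 = 1.3.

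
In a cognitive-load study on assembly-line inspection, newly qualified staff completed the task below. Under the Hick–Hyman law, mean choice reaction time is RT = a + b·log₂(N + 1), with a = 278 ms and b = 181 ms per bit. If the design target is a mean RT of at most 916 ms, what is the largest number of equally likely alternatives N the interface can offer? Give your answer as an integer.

10

Set 278 + 181·log₂(N + 1) ≤ 916.
log₂(N + 1) ≤ (916 − 278) / 181 = 3.5249.
N + 1 ≤ 2^3.5249 = 11.5107.
N ≤ 10.5107, so the largest integer N is 10.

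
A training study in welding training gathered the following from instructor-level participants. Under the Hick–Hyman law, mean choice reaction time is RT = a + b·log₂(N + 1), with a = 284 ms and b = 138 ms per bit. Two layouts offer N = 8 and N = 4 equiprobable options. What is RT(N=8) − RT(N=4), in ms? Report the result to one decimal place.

RT(8) = 284 + 138·log₂(9) = 284 + 138·3.1699 = 721.4462 ms.
RT(4) = 284 + 138·log₂(5) = 284 + 138·2.3219 = 604.4222 ms.
Difference = 721.4462 − 604.4222 = 117.0240 ≈ 117.0 ms.

117.0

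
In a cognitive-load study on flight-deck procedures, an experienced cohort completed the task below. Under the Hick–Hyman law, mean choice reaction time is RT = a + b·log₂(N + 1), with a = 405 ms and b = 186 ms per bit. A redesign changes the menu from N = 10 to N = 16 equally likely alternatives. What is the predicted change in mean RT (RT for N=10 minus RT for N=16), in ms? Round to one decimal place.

RT(10) = 405 + 186·log₂(11) = 405 + 186·3.4594 = 1048.4484 ms.
RT(16) = 405 + 186·log₂(17) = 405 + 186·4.0875 = 1165.2750 ms.
Difference = 1048.4484 − 1165.2750 = -116.8266 ≈ -116.8 ms.

-116.8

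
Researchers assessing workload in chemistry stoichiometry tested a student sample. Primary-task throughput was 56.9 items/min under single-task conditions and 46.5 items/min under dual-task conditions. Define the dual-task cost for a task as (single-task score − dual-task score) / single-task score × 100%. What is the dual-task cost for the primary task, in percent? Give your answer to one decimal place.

Cost = (56.9 − 46.5) / 56.9 × 100%
     = 10.4000 / 56.9 × 100% = 18.2777%.
≈ 18.3%.

18.3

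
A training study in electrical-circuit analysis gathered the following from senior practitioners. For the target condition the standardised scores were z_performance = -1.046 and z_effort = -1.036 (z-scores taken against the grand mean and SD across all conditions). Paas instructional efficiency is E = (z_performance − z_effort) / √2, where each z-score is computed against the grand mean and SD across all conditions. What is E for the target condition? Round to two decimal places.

-0.01

z_P − z_E = -1.046 − (-1.036) = -0.0100.
E = -0.0100 / √2 = -0.0100 / 1.41421 = -0.0071 ≈ -0.01.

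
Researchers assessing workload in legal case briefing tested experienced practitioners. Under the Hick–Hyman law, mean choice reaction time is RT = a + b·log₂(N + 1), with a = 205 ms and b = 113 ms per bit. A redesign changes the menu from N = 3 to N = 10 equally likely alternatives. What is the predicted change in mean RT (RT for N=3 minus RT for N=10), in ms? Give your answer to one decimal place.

RT(3) = 205 + 113·log₂(4) = 205 + 113·2.0000 = 431.0000 ms.
RT(10) = 205 + 113·log₂(11) = 205 + 113·3.4594 = 595.9122 ms.
Difference = 431.0000 − 595.9122 = -164.9122 ≈ -164.9 ms.

-164.9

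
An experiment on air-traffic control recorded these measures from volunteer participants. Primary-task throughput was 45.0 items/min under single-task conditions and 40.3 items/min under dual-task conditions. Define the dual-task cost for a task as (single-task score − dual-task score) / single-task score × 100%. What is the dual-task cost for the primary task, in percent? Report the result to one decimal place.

Cost = (45.0 − 40.3) / 45.0 × 100%
     = 4.7000 / 45.0 × 100% = 10.4444%.
≈ 10.4%.

10.4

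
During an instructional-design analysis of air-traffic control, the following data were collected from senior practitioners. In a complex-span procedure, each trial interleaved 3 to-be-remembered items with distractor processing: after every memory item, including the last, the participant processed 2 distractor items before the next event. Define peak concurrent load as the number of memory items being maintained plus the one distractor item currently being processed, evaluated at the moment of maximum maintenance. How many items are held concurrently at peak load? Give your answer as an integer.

4

Maintenance is greatest during the distractor(s) after memory item 3: all 3 memory items are being held.
One distractor item is concurrently being processed.
Peak concurrent load = 3 + 1 = 4 items.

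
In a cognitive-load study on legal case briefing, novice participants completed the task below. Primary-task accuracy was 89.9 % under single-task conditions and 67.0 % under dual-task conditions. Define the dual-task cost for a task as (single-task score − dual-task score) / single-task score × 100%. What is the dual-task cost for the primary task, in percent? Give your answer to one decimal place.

Cost = (89.9 − 67.0) / 89.9 × 100%
     = 22.9000 / 89.9 × 100% = 25.4727%.
≈ 25.5%.

25.5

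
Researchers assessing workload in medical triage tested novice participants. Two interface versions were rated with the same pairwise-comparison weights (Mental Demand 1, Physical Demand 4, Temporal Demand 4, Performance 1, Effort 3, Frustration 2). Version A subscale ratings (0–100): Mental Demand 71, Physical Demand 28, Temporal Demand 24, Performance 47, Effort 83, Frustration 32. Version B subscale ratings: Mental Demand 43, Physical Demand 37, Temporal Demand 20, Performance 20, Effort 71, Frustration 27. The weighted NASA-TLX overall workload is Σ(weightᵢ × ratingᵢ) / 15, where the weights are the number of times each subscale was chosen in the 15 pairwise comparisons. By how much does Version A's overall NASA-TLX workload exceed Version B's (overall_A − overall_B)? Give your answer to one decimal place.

5.4

Version A weighted sum = 1·71 + 4·28 + 4·24 + 1·47 + 3·83 + 2·32 = 71 + 112 + 96 + 47 + 249 + 64 = 639; overall_A = 639/15 = 42.6000.
Version B weighted sum = 1·43 + 4·37 + 4·20 + 1·20 + 3·71 + 2·27 = 43 + 148 + 80 + 20 + 213 + 54 = 558; overall_B = 558/15 = 37.2000.
Difference = 42.6000 − 37.2000 = 5.4000 ≈ 5.4.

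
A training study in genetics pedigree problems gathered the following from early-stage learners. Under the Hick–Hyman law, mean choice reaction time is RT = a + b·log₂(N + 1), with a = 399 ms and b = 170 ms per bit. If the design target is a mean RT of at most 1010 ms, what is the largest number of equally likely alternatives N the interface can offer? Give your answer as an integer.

Set 399 + 170·log₂(N + 1) ≤ 1010.
log₂(N + 1) ≤ (1010 − 399) / 170 = 3.5941.
N + 1 ≤ 2^3.5941 = 12.0762.
N ≤ 11.0762, so the largest integer N is 11.

11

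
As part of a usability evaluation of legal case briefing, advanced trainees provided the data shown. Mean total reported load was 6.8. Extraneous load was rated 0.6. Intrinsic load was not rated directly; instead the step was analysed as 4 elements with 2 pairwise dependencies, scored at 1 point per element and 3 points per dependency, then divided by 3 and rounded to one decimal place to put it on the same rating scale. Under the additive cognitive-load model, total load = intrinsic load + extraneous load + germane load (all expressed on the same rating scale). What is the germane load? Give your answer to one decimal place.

2.9

Intrinsic (element-interactivity): (4 × 1 + 2 × 3) / 3 = 10 / 3 = 3.3333 → 3.3.
germane load = total − intrinsic − extraneous
             = 6.8 − 3.3 − 0.6 = 2.9.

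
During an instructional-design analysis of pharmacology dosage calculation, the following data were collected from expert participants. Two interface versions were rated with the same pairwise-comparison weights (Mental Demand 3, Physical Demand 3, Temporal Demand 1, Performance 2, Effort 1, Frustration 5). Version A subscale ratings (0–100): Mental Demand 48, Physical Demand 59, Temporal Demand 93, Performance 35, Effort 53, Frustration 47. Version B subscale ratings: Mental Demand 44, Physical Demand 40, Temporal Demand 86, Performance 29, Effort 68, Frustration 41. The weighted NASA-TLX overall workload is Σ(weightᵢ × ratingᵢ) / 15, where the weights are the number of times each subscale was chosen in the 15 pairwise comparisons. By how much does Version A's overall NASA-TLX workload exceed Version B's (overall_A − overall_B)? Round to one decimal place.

6.9

Version A weighted sum = 3·48 + 3·59 + 1·93 + 2·35 + 1·53 + 5·47 = 144 + 177 + 93 + 70 + 53 + 235 = 772; overall_A = 772/15 = 51.4667.
Version B weighted sum = 3·44 + 3·40 + 1·86 + 2·29 + 1·68 + 5·41 = 132 + 120 + 86 + 58 + 68 + 205 = 669; overall_B = 669/15 = 44.6000.
Difference = 51.4667 − 44.6000 = 6.8667 ≈ 6.9.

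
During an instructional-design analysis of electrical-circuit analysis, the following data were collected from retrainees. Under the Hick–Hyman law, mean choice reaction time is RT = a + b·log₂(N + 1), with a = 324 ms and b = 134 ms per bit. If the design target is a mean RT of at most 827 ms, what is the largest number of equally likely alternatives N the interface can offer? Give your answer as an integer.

Set 324 + 134·log₂(N + 1) ≤ 827.
log₂(N + 1) ≤ (827 − 324) / 134 = 3.7537.
N + 1 ≤ 2^3.7537 = 13.4889.
N ≤ 12.4889, so the largest integer N is 12.

12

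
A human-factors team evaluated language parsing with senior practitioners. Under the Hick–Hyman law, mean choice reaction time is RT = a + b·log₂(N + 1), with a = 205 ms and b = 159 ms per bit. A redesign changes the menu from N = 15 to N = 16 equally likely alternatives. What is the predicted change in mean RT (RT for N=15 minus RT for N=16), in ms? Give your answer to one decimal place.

RT(15) = 205 + 159·log₂(16) = 205 + 159·4.0000 = 841.0000 ms.
RT(16) = 205 + 159·log₂(17) = 205 + 159·4.0875 = 854.9125 ms.
Difference = 841.0000 − 854.9125 = -13.9125 ≈ -13.9 ms.

-13.9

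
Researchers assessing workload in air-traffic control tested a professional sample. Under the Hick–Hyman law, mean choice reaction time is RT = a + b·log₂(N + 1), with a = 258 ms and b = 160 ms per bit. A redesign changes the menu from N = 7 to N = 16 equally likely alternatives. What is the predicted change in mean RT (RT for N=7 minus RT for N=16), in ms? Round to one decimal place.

RT(7) = 258 + 160·log₂(8) = 258 + 160·3.0000 = 738.0000 ms.
RT(16) = 258 + 160·log₂(17) = 258 + 160·4.0875 = 912.0000 ms.
Difference = 738.0000 − 912.0000 = -174.0000 ≈ -174.0 ms.

-174.0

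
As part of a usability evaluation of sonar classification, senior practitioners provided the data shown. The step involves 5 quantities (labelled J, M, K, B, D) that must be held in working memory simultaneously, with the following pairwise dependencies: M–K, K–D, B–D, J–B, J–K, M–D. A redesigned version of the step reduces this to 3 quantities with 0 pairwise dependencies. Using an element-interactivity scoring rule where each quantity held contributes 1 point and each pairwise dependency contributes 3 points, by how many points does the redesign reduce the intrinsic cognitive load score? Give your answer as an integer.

20

Original: 5 × 1 + 6 × 3 = 5 + 18 = 23.
Redesigned: 3 × 1 + 0 × 3 = 3 + 0 = 3.
Reduction = 23 − 3 = 20.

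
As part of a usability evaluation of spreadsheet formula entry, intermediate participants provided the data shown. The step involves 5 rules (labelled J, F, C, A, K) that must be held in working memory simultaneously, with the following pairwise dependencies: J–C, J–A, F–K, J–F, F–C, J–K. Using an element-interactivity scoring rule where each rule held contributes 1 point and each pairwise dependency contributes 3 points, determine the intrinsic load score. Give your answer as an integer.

Count of rules held simultaneously: 5.
Count of pairwise dependencies listed: 6.
Element contribution: 5 × 1 = 5.
Interaction contribution: 6 × 3 = 18.
Intrinsic load = 5 + 18 = 23.

23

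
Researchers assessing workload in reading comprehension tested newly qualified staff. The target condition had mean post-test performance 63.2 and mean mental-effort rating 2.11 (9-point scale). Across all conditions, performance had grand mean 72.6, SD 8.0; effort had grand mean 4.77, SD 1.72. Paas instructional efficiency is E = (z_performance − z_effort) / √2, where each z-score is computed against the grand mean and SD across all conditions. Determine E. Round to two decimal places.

0.26

z_performance = (63.2 − 72.6) / 8.0 = -9.4000 / 8.0 = -1.1750.
z_effort = (2.11 − 4.77) / 1.72 = -2.6600 / 1.72 = -1.5465.
z_P − z_E = -1.1750 − (-1.5465) = 0.3715.
E = 0.3715 / √2 = 0.3715 / 1.41421 = 0.2627 ≈ 0.26.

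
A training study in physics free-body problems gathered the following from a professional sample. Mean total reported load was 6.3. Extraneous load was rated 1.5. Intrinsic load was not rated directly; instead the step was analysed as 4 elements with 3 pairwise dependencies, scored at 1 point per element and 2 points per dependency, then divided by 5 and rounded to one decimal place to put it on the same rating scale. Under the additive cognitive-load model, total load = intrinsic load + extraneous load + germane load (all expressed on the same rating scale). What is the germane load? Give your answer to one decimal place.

Intrinsic (element-interactivity): (4 × 1 + 3 × 2) / 5 = 10 / 5 = 2.0000 → 2.0.
germane load = total − intrinsic − extraneous
             = 6.3 − 2.0 − 1.5 = 2.8.

2.8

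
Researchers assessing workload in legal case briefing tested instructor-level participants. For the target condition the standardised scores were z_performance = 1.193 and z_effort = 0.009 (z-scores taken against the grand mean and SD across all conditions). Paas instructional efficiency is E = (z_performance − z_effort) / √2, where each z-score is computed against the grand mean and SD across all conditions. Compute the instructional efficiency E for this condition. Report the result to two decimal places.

z_P − z_E = 1.193 − 0.009 = 1.1840.
E = 1.1840 / √2 = 1.1840 / 1.41421 = 0.8372 ≈ 0.84.

0.84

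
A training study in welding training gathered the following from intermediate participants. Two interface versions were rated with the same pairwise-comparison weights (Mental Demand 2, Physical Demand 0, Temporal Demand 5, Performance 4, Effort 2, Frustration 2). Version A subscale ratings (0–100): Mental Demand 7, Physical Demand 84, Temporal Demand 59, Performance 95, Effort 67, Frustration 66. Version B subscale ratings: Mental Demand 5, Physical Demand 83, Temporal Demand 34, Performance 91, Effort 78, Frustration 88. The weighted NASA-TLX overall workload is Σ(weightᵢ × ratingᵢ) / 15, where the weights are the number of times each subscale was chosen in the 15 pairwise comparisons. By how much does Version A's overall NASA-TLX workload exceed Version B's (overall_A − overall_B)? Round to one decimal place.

5.3

Version A weighted sum = 2·7 + 0·84 + 5·59 + 4·95 + 2·67 + 2·66 = 14 + 0 + 295 + 380 + 134 + 132 = 955; overall_A = 955/15 = 63.6667.
Version B weighted sum = 2·5 + 0·83 + 5·34 + 4·91 + 2·78 + 2·88 = 10 + 0 + 170 + 364 + 156 + 176 = 876; overall_B = 876/15 = 58.4000.
Difference = 63.6667 − 58.4000 = 5.2667 ≈ 5.3.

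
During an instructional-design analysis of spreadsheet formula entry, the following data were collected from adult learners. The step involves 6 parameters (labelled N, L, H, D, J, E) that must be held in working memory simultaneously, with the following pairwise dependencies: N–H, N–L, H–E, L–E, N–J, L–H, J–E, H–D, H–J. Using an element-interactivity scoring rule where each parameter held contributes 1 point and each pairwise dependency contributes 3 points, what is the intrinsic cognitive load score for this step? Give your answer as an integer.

Count of parameters held simultaneously: 6.
Count of pairwise dependencies listed: 9.
Element contribution: 6 × 1 = 6.
Interaction contribution: 9 × 3 = 27.
Intrinsic load = 6 + 27 = 33.

33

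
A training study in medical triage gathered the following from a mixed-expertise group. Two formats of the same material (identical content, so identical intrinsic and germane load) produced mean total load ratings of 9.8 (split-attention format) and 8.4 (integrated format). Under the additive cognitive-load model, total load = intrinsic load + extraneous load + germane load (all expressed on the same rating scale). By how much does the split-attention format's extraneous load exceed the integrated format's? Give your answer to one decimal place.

Intrinsic and germane load are equal across formats, so the difference in total load equals the difference in extraneous load.
Extraneous-load difference = 9.8 − 8.4 = 1.4.

1.4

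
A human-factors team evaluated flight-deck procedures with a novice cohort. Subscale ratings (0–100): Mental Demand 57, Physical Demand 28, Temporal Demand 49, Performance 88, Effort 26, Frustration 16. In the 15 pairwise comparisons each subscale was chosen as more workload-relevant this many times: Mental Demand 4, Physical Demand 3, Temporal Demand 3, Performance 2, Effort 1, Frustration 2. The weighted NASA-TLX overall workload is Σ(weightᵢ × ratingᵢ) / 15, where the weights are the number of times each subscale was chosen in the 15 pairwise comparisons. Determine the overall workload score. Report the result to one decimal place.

The tallies are the weights (they sum to 15).
Weighted sum = 4·57 + 3·28 + 3·49 + 2·88 + 1·26 + 2·16
            = 228 + 84 + 147 + 176 + 26 + 32 = 693.
Overall workload = 693 / 15 = 46.2000 ≈ 46.2.

46.2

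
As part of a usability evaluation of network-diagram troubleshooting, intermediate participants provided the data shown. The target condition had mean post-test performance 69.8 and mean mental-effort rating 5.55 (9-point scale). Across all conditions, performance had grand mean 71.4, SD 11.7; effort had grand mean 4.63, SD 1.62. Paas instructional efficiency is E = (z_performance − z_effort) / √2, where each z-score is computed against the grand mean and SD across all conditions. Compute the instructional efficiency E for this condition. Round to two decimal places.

z_performance = (69.8 − 71.4) / 11.7 = -1.6000 / 11.7 = -0.1368.
z_effort = (5.55 − 4.63) / 1.62 = 0.9200 / 1.62 = 0.5679.
z_P − z_E = -0.1368 − 0.5679 = -0.7047.
E = -0.7047 / √2 = -0.7047 / 1.41421 = -0.4983 ≈ -0.50.

-0.50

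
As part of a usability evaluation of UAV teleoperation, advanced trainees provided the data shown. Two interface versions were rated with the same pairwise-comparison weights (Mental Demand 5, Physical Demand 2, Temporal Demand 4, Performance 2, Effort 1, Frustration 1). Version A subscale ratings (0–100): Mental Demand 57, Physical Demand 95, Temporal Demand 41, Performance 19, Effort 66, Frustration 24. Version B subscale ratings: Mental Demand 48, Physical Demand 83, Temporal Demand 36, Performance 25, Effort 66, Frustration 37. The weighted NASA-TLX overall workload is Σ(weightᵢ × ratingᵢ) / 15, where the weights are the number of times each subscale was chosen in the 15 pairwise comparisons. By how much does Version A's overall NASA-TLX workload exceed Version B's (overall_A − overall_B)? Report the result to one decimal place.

4.3

Version A weighted sum = 5·57 + 2·95 + 4·41 + 2·19 + 1·66 + 1·24 = 285 + 190 + 164 + 38 + 66 + 24 = 767; overall_A = 767/15 = 51.1333.
Version B weighted sum = 5·48 + 2·83 + 4·36 + 2·25 + 1·66 + 1·37 = 240 + 166 + 144 + 50 + 66 + 37 = 703; overall_B = 703/15 = 46.8667.
Difference = 51.1333 − 46.8667 = 4.2666 ≈ 4.3.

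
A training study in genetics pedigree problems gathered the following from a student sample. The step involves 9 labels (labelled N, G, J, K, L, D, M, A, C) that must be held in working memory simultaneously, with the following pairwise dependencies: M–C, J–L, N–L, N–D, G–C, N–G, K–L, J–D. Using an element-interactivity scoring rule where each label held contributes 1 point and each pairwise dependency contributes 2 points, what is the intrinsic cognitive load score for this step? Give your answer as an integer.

Count of labels held simultaneously: 9.
Count of pairwise dependencies listed: 8.
Element contribution: 9 × 1 = 9.
Interaction contribution: 8 × 2 = 16.
Intrinsic load = 9 + 16 = 25.

25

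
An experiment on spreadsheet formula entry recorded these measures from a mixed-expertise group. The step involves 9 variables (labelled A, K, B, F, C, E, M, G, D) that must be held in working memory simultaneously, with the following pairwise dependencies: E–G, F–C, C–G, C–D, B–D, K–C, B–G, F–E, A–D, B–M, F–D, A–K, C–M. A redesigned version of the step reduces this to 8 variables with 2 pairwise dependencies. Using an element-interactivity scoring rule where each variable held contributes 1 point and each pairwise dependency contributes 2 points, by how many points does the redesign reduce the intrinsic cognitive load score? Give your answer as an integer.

23

Original: 9 × 1 + 13 × 2 = 9 + 26 = 35.
Redesigned: 8 × 1 + 2 × 2 = 8 + 4 = 12.
Reduction = 35 − 12 = 23.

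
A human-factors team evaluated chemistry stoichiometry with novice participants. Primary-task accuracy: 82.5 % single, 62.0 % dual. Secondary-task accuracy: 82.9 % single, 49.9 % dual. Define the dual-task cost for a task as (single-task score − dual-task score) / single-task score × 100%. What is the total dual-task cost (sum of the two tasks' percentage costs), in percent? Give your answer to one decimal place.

Primary cost = (82.5 − 62.0) / 82.5 × 100% = 24.8485%.
Secondary cost = (82.9 − 49.9) / 82.9 × 100% = 39.8070%.
Total = 24.8485% + 39.8070% = 64.6555% ≈ 64.7%.

64.7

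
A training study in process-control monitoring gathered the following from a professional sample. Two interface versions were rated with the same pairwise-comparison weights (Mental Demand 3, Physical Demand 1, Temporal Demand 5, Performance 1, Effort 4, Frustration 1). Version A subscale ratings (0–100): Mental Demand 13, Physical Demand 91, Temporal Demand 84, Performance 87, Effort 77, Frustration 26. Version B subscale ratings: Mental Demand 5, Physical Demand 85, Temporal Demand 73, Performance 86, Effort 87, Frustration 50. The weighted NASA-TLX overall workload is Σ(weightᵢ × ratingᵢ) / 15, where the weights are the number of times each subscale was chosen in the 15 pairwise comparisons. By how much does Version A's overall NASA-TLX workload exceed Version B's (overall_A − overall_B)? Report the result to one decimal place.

1.5

Version A weighted sum = 3·13 + 1·91 + 5·84 + 1·87 + 4·77 + 1·26 = 39 + 91 + 420 + 87 + 308 + 26 = 971; overall_A = 971/15 = 64.7333.
Version B weighted sum = 3·5 + 1·85 + 5·73 + 1·86 + 4·87 + 1·50 = 15 + 85 + 365 + 86 + 348 + 50 = 949; overall_B = 949/15 = 63.2667.
Difference = 64.7333 − 63.2667 = 1.4666 ≈ 1.5.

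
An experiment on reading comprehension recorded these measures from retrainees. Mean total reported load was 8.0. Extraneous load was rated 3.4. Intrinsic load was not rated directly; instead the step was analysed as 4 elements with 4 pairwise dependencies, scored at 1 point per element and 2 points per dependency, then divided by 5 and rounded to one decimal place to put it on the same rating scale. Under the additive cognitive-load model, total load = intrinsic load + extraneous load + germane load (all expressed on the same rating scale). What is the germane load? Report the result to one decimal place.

2.2

Intrinsic (element-interactivity): (4 × 1 + 4 × 2) / 5 = 12 / 5 = 2.4000 → 2.4.
germane load = total − intrinsic − extraneous
             = 8.0 − 2.4 − 3.4 = 2.2.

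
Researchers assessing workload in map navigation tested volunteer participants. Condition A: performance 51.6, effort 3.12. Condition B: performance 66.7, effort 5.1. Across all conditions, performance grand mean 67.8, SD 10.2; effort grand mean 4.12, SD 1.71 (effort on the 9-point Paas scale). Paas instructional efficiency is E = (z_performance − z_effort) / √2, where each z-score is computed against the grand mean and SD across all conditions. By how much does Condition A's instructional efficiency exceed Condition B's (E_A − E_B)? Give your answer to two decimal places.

Condition A: z_P = (51.6 − 67.8)/10.2 = -1.5882; z_E = (3.12 − 4.12)/1.71 = -0.5848; E_A = (-1.5882 − (-0.5848))/√2 = -0.7095.
Condition B: z_P = (66.7 − 67.8)/10.2 = -0.1078; z_E = (5.1 − 4.12)/1.71 = 0.5731; E_B = (-0.1078 − 0.5731)/√2 = -0.4815.
E_A − E_B = -0.7095 − (-0.4815) = -0.2280 ≈ -0.23.

-0.23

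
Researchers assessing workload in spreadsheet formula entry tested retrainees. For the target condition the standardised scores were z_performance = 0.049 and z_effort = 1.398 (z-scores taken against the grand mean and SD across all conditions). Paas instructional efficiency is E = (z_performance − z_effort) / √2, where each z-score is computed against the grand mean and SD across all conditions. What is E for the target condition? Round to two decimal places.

-0.95

z_P − z_E = 0.049 − 1.398 = -1.3490.
E = -1.3490 / √2 = -1.3490 / 1.41421 = -0.9539 ≈ -0.95.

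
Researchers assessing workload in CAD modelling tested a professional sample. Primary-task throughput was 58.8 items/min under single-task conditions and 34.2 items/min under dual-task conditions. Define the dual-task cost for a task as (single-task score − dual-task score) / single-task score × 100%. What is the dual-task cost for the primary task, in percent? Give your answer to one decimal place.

41.8

Cost = (58.8 − 34.2) / 58.8 × 100%
     = 24.6000 / 58.8 × 100% = 41.8367%.
≈ 41.8%.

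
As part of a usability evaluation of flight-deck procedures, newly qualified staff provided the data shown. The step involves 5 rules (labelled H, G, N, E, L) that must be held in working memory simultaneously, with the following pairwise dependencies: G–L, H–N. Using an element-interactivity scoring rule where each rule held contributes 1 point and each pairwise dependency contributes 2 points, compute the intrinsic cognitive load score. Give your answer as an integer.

9

Count of rules held simultaneously: 5.
Count of pairwise dependencies listed: 2.
Element contribution: 5 × 1 = 5.
Interaction contribution: 2 × 2 = 4.
Intrinsic load = 5 + 4 = 9.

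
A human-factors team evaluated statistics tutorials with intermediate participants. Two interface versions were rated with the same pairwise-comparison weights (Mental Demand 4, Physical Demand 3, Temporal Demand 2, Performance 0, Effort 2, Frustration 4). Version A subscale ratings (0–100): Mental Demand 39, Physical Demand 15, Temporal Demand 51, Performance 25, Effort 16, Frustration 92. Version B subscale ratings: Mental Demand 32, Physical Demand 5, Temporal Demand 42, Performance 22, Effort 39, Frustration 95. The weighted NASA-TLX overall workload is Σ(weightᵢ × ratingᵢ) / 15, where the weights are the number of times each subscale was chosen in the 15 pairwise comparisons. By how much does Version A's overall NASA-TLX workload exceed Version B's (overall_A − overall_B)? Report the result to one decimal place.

Version A weighted sum = 4·39 + 3·15 + 2·51 + 0·25 + 2·16 + 4·92 = 156 + 45 + 102 + 0 + 32 + 368 = 703; overall_A = 703/15 = 46.8667.
Version B weighted sum = 4·32 + 3·5 + 2·42 + 0·22 + 2·39 + 4·95 = 128 + 15 + 84 + 0 + 78 + 380 = 685; overall_B = 685/15 = 45.6667.
Difference = 46.8667 − 45.6667 = 1.2000 ≈ 1.2.

1.2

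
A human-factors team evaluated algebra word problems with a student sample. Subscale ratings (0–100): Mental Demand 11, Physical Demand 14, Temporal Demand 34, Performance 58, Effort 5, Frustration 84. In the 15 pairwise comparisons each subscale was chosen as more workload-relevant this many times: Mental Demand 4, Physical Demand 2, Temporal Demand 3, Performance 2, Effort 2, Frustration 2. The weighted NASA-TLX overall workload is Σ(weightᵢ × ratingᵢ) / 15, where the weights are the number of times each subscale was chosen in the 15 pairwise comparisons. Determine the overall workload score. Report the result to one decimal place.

The tallies are the weights (they sum to 15).
Weighted sum = 4·11 + 2·14 + 3·34 + 2·58 + 2·5 + 2·84
            = 44 + 28 + 102 + 116 + 10 + 168 = 468.
Overall workload = 468 / 15 = 31.2000 ≈ 31.2.

31.2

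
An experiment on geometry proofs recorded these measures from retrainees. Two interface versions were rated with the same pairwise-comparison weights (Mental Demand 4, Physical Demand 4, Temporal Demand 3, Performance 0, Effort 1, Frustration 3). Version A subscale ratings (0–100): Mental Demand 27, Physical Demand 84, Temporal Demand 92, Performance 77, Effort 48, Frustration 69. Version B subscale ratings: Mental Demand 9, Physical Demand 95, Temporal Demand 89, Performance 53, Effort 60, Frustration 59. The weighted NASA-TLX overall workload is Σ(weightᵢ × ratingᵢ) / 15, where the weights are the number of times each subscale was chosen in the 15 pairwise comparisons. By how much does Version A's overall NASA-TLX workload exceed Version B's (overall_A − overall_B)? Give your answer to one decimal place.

3.7

Version A weighted sum = 4·27 + 4·84 + 3·92 + 0·77 + 1·48 + 3·69 = 108 + 336 + 276 + 0 + 48 + 207 = 975; overall_A = 975/15 = 65.0000.
Version B weighted sum = 4·9 + 4·95 + 3·89 + 0·53 + 1·60 + 3·59 = 36 + 380 + 267 + 0 + 60 + 177 = 920; overall_B = 920/15 = 61.3333.
Difference = 65.0000 − 61.3333 = 3.6667 ≈ 3.7.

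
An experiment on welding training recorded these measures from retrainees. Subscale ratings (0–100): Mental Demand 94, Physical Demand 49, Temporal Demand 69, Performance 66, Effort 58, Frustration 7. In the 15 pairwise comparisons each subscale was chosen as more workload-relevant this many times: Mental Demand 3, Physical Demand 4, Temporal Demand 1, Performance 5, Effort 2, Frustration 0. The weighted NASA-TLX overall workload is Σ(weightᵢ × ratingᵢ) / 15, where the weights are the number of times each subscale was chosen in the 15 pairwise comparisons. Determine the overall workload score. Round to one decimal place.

66.2

The tallies are the weights (they sum to 15).
Weighted sum = 3·94 + 4·49 + 1·69 + 5·66 + 2·58 + 0·7
            = 282 + 196 + 69 + 330 + 116 + 0 = 993.
Overall workload = 993 / 15 = 66.2000 ≈ 66.2.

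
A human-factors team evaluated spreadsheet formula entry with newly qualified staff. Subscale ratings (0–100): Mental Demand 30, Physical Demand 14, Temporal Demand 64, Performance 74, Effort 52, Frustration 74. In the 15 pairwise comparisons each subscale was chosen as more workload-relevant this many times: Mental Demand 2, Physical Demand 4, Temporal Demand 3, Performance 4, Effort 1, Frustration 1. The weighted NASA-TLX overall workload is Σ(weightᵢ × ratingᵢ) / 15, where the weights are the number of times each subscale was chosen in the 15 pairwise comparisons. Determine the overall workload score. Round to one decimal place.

The tallies are the weights (they sum to 15).
Weighted sum = 2·30 + 4·14 + 3·64 + 4·74 + 1·52 + 1·74
            = 60 + 56 + 192 + 296 + 52 + 74 = 730.
Overall workload = 730 / 15 = 48.6667 ≈ 48.7.

48.7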